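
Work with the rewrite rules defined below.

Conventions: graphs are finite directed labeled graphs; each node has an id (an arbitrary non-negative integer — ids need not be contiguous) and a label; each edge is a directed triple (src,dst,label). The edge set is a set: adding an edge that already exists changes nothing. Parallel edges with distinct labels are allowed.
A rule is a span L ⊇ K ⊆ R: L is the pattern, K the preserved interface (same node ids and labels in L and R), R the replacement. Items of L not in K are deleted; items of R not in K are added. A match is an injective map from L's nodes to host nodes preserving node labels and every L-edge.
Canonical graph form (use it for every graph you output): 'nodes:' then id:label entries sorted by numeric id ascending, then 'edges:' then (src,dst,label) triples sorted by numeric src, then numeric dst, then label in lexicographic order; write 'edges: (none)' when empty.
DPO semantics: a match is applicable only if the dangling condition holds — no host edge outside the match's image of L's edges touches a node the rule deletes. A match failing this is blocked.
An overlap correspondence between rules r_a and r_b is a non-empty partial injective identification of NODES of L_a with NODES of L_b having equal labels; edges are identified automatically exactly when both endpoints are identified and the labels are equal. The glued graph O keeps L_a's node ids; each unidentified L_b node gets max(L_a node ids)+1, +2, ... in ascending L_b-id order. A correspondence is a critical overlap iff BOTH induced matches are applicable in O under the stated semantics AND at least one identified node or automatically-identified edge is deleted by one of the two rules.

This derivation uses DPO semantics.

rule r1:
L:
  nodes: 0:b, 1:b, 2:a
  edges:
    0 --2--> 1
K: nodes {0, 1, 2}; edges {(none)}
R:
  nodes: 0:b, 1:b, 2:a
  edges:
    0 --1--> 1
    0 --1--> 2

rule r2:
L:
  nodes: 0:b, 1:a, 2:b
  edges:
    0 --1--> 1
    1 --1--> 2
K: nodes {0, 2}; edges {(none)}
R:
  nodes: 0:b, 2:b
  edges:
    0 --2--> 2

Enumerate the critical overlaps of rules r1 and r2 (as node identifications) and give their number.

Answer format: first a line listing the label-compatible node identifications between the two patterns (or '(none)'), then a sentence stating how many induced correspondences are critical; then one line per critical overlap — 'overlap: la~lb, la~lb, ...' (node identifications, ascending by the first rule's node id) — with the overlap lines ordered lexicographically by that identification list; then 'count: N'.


label-compatible node identifications between L(r1) and L(r2): 0~0, 0~2, 1~0, 1~2, 2~1
7 of the induced correspondences are critical overlaps of r1 and r2.
overlap: 0~0, 1~2, 2~1
overlap: 0~0, 2~1
overlap: 0~2, 1~0, 2~1
overlap: 0~2, 2~1
overlap: 1~0, 2~1
overlap: 1~2, 2~1
overlap: 2~1
count: 7


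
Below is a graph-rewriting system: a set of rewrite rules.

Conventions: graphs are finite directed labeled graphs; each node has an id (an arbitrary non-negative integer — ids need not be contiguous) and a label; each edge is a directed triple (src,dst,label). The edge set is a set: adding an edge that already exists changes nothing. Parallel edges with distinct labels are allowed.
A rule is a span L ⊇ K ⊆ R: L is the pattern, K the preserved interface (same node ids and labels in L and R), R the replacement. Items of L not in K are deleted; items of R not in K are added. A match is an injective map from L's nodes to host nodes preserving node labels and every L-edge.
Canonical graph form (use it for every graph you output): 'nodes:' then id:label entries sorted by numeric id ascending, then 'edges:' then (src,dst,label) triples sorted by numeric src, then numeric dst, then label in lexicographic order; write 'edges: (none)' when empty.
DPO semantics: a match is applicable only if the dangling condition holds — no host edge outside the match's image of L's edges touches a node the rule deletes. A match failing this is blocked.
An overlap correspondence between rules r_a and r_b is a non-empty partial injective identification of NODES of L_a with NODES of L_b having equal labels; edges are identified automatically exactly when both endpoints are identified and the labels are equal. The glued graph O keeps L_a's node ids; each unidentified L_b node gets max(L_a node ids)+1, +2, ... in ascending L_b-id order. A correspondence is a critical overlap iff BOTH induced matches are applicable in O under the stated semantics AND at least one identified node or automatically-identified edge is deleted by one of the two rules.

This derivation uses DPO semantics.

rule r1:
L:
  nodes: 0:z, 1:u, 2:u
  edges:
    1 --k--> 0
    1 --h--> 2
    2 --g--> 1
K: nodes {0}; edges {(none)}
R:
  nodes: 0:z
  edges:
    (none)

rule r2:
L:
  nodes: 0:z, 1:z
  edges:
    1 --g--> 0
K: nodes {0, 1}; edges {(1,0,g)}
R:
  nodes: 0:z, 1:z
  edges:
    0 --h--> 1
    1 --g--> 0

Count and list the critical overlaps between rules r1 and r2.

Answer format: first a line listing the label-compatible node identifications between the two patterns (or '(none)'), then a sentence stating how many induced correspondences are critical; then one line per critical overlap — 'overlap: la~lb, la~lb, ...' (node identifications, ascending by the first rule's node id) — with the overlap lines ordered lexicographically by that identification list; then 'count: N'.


label-compatible node identifications between L(r1) and L(r2): 0~0, 0~1
0 of the induced correspondences are critical overlaps of r1 and r2.
count: 0


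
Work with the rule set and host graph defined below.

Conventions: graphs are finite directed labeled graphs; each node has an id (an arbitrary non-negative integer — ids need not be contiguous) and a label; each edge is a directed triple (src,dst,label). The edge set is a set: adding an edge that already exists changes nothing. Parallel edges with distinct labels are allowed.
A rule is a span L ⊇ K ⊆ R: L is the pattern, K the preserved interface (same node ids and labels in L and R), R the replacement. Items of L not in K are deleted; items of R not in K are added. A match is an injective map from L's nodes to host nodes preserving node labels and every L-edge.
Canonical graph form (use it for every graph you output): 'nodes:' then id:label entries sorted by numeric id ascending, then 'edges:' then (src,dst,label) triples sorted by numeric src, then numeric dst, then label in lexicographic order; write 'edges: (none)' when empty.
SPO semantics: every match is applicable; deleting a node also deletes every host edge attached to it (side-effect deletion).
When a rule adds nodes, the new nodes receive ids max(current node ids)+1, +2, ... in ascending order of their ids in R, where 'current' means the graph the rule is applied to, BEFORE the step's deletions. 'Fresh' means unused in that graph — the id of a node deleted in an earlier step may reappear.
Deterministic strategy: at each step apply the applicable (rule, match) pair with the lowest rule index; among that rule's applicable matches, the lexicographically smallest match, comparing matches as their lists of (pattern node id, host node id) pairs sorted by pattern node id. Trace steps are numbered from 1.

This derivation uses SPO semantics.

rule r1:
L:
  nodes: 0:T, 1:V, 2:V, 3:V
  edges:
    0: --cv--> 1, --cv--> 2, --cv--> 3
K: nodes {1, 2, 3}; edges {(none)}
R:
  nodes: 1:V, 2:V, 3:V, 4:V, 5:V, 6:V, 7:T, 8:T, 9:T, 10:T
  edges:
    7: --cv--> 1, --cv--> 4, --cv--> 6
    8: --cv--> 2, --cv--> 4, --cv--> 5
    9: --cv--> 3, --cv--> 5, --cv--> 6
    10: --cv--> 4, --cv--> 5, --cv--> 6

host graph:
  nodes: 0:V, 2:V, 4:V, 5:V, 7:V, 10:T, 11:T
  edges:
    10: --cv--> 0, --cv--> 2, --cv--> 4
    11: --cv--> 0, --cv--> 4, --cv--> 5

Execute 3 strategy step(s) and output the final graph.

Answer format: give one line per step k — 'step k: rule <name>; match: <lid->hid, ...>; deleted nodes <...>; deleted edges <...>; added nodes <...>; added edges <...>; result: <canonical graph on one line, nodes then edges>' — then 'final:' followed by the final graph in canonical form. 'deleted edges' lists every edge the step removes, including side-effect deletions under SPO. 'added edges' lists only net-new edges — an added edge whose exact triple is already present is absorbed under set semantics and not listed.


step 1: rule r1; match: 0->10, 1->0, 2->2, 3->4; deleted nodes 10; deleted edges (10,0,cv); (10,2,cv); (10,4,cv); added nodes 12, 13, 14, 15, 16, 17, 18; added edges (15,0,cv); (15,12,cv); (15,14,cv); (16,2,cv); (16,12,cv); (16,13,cv); (17,4,cv); (17,13,cv); (17,14,cv); (18,12,cv); (18,13,cv); (18,14,cv); result: nodes: 0:V, 2:V, 4:V, 5:V, 7:V, 11:T, 12:V, 13:V, 14:V, 15:T, 16:T, 17:T, 18:T edges: (11,0,cv); (11,4,cv); (11,5,cv); (15,0,cv); (15,12,cv); (15,14,cv); (16,2,cv); (16,12,cv); (16,13,cv); (17,4,cv); (17,13,cv); (17,14,cv); (18,12,cv); (18,13,cv); (18,14,cv)
step 2: rule r1; match: 0->11, 1->0, 2->4, 3->5; deleted nodes 11; deleted edges (11,0,cv); (11,4,cv); (11,5,cv); added nodes 19, 20, 21, 22, 23, 24, 25; added edges (22,0,cv); (22,19,cv); (22,21,cv); (23,4,cv); (23,19,cv); (23,20,cv); (24,5,cv); (24,20,cv); (24,21,cv); (25,19,cv); (25,20,cv); (25,21,cv); result: nodes: 0:V, 2:V, 4:V, 5:V, 7:V, 12:V, 13:V, 14:V, 15:T, 16:T, 17:T, 18:T, 19:V, 20:V, 21:V, 22:T, 23:T, 24:T, 25:T edges: (15,0,cv); (15,12,cv); (15,14,cv); (16,2,cv); (16,12,cv); (16,13,cv); (17,4,cv); (17,13,cv); (17,14,cv); (18,12,cv); (18,13,cv); (18,14,cv); (22,0,cv); (22,19,cv); (22,21,cv); (23,4,cv); (23,19,cv); (23,20,cv); (24,5,cv); (24,20,cv); (24,21,cv); (25,19,cv); (25,20,cv); (25,21,cv)
step 3: rule r1; match: 0->15, 1->0, 2->12, 3->14; deleted nodes 15; deleted edges (15,0,cv); (15,12,cv); (15,14,cv); added nodes 26, 27, 28, 29, 30, 31, 32; added edges (29,0,cv); (29,26,cv); (29,28,cv); (30,12,cv); (30,26,cv); (30,27,cv); (31,14,cv); (31,27,cv); (31,28,cv); (32,26,cv); (32,27,cv); (32,28,cv); result: nodes: 0:V, 2:V, 4:V, 5:V, 7:V, 12:V, 13:V, 14:V, 16:T, 17:T, 18:T, 19:V, 20:V, 21:V, 22:T, 23:T, 24:T, 25:T, 26:V, 27:V, 28:V, 29:T, 30:T, 31:T, 32:T edges: (16,2,cv); (16,12,cv); (16,13,cv); (17,4,cv); (17,13,cv); (17,14,cv); (18,12,cv); (18,13,cv); (18,14,cv); (22,0,cv); (22,19,cv); (22,21,cv); (23,4,cv); (23,19,cv); (23,20,cv); (24,5,cv); (24,20,cv); (24,21,cv); (25,19,cv); (25,20,cv); (25,21,cv); (29,0,cv); (29,26,cv); (29,28,cv); (30,12,cv); (30,26,cv); (30,27,cv); (31,14,cv); (31,27,cv); (31,28,cv); (32,26,cv); (32,27,cv); (32,28,cv)
final:
nodes: 0:V, 2:V, 4:V, 5:V, 7:V, 12:V, 13:V, 14:V, 16:T, 17:T, 18:T, 19:V, 20:V, 21:V, 22:T, 23:T, 24:T, 25:T, 26:V, 27:V, 28:V, 29:T, 30:T, 31:T, 32:T
edges: (16,2,cv); (16,12,cv); (16,13,cv); (17,4,cv); (17,13,cv); (17,14,cv); (18,12,cv); (18,13,cv); (18,14,cv); (22,0,cv); (22,19,cv); (22,21,cv); (23,4,cv); (23,19,cv); (23,20,cv); (24,5,cv); (24,20,cv); (24,21,cv); (25,19,cv); (25,20,cv); (25,21,cv); (29,0,cv); (29,26,cv); (29,28,cv); (30,12,cv); (30,26,cv); (30,27,cv); (31,14,cv); (31,27,cv); (31,28,cv); (32,26,cv); (32,27,cv); (32,28,cv)


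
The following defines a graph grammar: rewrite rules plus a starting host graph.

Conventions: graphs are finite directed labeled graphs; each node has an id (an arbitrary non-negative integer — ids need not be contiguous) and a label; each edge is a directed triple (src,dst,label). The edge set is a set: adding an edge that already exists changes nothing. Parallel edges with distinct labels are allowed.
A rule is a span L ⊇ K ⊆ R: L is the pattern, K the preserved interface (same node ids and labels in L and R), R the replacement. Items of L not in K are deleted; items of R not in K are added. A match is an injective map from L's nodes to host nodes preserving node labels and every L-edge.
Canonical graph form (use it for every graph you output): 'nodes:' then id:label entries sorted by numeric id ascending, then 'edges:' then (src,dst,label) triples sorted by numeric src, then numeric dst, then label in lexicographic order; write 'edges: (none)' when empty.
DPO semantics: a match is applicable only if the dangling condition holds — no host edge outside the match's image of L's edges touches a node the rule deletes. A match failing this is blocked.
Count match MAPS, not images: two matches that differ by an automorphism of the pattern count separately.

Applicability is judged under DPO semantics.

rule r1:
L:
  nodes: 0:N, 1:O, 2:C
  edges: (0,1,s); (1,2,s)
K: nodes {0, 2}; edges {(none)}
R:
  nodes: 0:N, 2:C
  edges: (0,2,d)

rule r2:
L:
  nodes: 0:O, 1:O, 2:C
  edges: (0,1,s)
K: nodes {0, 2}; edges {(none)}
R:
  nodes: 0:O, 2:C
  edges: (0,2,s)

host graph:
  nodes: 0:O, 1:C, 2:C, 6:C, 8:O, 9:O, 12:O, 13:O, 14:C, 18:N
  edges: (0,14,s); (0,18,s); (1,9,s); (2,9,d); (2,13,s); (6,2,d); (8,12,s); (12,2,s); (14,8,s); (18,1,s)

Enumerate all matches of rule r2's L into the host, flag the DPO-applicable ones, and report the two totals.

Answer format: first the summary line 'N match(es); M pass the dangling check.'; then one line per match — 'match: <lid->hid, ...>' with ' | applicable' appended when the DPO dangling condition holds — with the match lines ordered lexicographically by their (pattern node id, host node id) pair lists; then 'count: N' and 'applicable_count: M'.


4 match(es); 0 pass the dangling check.
match: 0->8, 1->12, 2->1
match: 0->8, 1->12, 2->2
match: 0->8, 1->12, 2->6
match: 0->8, 1->12, 2->14
count: 4
applicable_count: 0


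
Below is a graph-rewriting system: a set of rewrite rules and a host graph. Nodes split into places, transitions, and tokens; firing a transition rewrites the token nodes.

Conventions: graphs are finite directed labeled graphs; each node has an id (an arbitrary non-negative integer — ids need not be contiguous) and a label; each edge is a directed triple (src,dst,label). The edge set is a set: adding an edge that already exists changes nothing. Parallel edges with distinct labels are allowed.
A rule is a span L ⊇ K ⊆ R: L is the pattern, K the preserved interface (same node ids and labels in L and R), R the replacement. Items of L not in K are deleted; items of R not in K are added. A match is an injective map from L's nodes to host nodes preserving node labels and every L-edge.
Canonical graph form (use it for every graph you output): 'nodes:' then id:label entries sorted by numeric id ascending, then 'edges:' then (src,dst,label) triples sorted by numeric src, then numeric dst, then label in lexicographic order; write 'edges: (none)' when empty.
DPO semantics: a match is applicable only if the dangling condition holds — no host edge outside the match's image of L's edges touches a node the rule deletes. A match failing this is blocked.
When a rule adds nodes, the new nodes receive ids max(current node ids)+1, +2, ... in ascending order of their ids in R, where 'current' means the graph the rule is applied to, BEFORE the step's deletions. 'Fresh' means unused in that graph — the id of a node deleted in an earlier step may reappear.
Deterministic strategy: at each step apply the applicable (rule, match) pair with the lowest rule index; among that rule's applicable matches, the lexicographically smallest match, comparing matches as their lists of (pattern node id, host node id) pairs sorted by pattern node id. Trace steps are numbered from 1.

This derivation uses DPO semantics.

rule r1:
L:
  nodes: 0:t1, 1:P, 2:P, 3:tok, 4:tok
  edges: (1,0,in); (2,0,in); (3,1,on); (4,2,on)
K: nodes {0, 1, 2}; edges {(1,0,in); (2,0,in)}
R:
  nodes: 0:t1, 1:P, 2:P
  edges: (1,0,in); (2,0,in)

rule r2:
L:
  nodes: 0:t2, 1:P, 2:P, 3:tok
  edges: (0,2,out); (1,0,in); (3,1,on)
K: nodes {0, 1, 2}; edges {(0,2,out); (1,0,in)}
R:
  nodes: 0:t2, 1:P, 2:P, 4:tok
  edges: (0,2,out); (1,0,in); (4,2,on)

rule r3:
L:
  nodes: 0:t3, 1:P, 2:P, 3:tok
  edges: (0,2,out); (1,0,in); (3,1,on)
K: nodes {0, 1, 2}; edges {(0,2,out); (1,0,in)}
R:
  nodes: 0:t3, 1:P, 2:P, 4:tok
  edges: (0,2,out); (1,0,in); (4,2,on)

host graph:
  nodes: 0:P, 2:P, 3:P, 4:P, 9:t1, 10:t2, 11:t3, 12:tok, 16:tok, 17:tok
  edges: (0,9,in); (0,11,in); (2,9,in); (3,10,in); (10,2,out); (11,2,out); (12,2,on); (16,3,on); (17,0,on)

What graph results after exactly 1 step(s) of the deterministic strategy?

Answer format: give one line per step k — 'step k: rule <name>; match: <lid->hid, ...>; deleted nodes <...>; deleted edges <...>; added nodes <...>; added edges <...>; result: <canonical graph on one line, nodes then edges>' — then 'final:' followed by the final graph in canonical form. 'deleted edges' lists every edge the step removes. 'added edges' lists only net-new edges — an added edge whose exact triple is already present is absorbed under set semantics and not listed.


step 1: rule r1; match: 0->9, 1->0, 2->2, 3->17, 4->12; deleted nodes 12, 17; deleted edges (12,2,on); (17,0,on); added nodes (none); added edges (none); result: nodes: 0:P, 2:P, 3:P, 4:P, 9:t1, 10:t2, 11:t3, 16:tok edges: (0,9,in); (0,11,in); (2,9,in); (3,10,in); (10,2,out); (11,2,out); (16,3,on)
final:
nodes: 0:P, 2:P, 3:P, 4:P, 9:t1, 10:t2, 11:t3, 16:tok
edges: (0,9,in); (0,11,in); (2,9,in); (3,10,in); (10,2,out); (11,2,out); (16,3,on)


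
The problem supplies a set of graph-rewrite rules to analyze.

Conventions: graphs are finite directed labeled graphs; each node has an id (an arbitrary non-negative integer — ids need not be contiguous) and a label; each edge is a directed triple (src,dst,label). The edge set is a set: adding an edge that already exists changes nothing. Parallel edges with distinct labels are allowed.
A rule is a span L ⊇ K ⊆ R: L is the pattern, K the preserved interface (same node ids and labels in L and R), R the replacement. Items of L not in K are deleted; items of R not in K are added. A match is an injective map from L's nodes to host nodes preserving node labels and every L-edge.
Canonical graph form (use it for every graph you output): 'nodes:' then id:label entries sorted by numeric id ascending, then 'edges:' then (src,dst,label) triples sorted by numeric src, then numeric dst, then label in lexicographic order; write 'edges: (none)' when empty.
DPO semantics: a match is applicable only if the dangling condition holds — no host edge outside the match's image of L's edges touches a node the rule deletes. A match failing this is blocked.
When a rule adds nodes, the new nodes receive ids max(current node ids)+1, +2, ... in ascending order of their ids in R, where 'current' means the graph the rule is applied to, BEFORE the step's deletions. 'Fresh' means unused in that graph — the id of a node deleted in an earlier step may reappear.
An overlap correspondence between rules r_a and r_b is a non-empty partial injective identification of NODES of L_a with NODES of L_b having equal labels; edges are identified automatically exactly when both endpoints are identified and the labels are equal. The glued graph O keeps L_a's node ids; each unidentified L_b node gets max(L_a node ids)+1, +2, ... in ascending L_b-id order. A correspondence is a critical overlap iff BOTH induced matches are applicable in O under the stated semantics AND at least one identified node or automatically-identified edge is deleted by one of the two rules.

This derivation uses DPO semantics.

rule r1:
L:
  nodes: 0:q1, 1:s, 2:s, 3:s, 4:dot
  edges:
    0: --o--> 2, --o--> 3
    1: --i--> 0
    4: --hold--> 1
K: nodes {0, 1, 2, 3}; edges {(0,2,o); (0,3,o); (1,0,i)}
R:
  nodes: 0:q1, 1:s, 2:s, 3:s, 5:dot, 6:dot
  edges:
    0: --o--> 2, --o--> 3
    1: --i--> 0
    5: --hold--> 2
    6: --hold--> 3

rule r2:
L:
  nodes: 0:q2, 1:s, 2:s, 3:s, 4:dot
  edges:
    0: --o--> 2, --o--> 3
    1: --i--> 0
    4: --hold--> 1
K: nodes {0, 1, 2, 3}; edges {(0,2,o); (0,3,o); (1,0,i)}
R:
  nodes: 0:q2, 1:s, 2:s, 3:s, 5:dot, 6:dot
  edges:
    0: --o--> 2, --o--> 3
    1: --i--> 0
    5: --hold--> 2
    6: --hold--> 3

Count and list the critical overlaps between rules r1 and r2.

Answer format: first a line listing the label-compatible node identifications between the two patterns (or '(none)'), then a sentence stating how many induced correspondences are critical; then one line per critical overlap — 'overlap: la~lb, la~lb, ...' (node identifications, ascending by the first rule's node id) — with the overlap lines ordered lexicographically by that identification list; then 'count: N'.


label-compatible node identifications between L(r1) and L(r2): 1~1, 1~2, 1~3, 2~1, 2~2, 2~3, 3~1, 3~2, 3~3, 4~4
7 of the induced correspondences are critical overlaps of r1 and r2.
overlap: 1~1, 2~2, 3~3, 4~4
overlap: 1~1, 2~2, 4~4
overlap: 1~1, 2~3, 3~2, 4~4
overlap: 1~1, 2~3, 4~4
overlap: 1~1, 3~2, 4~4
overlap: 1~1, 3~3, 4~4
overlap: 1~1, 4~4
count: 7


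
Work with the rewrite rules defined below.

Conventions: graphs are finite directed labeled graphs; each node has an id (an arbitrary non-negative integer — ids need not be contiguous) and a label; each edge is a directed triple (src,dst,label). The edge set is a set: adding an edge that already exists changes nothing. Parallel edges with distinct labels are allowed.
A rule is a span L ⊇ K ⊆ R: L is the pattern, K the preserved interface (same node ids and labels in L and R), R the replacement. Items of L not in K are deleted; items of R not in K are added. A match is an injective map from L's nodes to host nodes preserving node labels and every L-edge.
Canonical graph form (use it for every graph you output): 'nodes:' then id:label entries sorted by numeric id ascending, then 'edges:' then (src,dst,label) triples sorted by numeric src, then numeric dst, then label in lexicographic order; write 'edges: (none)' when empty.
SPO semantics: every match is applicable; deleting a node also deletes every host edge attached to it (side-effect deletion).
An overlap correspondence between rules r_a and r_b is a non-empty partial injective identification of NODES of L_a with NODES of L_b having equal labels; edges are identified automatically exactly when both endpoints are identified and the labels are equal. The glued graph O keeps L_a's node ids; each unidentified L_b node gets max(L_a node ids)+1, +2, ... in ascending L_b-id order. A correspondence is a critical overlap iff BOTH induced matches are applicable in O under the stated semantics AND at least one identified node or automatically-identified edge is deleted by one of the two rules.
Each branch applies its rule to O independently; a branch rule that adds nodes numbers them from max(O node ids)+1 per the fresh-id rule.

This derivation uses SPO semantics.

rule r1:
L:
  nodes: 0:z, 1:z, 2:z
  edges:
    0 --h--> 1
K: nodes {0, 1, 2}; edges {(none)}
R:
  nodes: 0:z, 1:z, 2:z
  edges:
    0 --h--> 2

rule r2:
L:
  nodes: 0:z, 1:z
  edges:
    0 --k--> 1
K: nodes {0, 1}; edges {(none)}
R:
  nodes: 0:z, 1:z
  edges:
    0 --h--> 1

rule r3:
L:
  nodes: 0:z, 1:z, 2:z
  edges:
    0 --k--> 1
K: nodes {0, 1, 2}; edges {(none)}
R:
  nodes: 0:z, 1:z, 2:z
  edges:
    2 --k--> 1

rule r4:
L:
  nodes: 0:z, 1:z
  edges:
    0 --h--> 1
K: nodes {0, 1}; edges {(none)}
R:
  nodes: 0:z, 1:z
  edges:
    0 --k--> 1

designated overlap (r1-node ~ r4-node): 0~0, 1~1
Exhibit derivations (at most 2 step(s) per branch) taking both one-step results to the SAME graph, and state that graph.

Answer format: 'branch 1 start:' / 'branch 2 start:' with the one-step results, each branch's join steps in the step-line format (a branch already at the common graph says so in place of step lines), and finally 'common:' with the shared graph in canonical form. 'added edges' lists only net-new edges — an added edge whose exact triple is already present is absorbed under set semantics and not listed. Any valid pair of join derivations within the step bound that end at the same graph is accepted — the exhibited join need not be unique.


branch 1 start:
nodes: 0:z, 1:z, 2:z
edges: (0,2,h)
branch 2 start:
nodes: 0:z, 1:z, 2:z
edges: (0,1,k)
branch 1 step 1: rule r1; match: 0->0, 1->2, 2->1; deleted nodes (none); deleted edges (0,2,h); added nodes (none); added edges (0,1,h); result: nodes: 0:z, 1:z, 2:z edges: (0,1,h)
branch 2 step 1: rule r2; match: 0->0, 1->1; deleted nodes (none); deleted edges (0,1,k); added nodes (none); added edges (0,1,h); result: nodes: 0:z, 1:z, 2:z edges: (0,1,h)
common:
nodes: 0:z, 1:z, 2:z
edges: (0,1,h)


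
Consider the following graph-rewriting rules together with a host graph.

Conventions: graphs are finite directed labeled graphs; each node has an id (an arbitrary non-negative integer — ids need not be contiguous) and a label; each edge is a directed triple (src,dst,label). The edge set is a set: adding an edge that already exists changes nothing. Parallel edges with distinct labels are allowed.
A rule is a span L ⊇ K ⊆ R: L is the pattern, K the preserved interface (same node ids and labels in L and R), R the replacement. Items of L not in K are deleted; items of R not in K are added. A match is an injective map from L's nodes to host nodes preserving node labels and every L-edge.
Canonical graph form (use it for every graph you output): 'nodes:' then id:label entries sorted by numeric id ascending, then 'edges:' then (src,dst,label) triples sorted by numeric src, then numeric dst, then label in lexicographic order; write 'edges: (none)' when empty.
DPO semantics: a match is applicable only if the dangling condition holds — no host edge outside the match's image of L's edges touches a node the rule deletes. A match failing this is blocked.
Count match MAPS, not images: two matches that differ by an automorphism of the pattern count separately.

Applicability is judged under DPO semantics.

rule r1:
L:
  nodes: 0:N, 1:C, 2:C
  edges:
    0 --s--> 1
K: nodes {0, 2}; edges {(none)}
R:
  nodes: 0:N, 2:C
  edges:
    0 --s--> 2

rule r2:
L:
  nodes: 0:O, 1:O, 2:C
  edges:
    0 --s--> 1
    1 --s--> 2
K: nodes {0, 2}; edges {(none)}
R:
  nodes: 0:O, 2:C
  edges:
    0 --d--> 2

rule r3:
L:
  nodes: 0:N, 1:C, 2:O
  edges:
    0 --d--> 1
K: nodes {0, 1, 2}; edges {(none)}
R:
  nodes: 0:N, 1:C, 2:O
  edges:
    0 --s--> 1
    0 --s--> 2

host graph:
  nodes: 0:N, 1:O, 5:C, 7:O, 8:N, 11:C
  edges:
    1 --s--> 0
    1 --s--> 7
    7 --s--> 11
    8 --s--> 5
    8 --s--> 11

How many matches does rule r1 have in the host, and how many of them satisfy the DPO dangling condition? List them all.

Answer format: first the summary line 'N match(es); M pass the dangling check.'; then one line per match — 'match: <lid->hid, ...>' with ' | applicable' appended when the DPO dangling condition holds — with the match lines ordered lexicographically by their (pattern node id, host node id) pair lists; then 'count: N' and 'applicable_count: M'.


2 match(es); 1 pass the dangling check.
match: 0->8, 1->5, 2->11 | applicable
match: 0->8, 1->11, 2->5
count: 2
applicable_count: 1


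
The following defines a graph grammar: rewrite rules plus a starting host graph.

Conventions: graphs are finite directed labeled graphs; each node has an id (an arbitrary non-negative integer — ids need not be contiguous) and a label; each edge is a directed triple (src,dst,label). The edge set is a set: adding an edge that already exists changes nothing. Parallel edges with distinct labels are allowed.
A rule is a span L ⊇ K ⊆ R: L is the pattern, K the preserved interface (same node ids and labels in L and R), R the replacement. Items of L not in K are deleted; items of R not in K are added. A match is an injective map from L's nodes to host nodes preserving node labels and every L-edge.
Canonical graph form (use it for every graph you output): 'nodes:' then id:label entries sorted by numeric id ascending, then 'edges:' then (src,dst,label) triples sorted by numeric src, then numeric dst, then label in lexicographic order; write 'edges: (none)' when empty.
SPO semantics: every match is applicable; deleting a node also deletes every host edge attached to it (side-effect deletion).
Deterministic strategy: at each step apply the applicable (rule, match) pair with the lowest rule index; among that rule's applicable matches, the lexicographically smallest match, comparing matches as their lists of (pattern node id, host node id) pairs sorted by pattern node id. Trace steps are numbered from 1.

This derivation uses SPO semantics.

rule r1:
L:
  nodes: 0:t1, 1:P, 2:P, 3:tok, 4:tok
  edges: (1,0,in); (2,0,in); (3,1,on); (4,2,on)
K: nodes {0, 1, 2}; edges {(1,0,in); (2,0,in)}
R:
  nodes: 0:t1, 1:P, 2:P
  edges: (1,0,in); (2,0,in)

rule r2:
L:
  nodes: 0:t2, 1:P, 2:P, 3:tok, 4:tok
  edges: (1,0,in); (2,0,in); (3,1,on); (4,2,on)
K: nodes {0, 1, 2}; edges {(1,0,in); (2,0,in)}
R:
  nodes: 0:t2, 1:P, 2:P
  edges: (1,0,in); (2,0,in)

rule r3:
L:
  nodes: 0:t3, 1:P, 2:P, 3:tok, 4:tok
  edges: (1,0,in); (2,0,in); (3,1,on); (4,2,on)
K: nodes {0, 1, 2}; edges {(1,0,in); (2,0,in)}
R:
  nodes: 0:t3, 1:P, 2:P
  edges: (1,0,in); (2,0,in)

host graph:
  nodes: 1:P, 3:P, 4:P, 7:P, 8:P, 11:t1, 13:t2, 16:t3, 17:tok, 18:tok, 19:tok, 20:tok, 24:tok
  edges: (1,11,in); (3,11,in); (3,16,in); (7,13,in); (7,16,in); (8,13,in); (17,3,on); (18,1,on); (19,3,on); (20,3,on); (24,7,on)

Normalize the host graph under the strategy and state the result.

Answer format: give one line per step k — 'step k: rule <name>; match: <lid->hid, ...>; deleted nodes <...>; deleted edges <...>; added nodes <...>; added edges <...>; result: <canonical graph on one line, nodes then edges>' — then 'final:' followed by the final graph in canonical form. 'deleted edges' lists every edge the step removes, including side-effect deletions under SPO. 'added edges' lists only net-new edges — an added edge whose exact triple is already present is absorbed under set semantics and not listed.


step 1: rule r1; match: 0->11, 1->1, 2->3, 3->18, 4->17; deleted nodes 17, 18; deleted edges (17,3,on); (18,1,on); added nodes (none); added edges (none); result: nodes: 1:P, 3:P, 4:P, 7:P, 8:P, 11:t1, 13:t2, 16:t3, 19:tok, 20:tok, 24:tok edges: (1,11,in); (3,11,in); (3,16,in); (7,13,in); (7,16,in); (8,13,in); (19,3,on); (20,3,on); (24,7,on)
step 2: rule r3; match: 0->16, 1->3, 2->7, 3->19, 4->24; deleted nodes 19, 24; deleted edges (19,3,on); (24,7,on); added nodes (none); added edges (none); result: nodes: 1:P, 3:P, 4:P, 7:P, 8:P, 11:t1, 13:t2, 16:t3, 20:tok edges: (1,11,in); (3,11,in); (3,16,in); (7,13,in); (7,16,in); (8,13,in); (20,3,on)
final:
nodes: 1:P, 3:P, 4:P, 7:P, 8:P, 11:t1, 13:t2, 16:t3, 20:tok
edges: (1,11,in); (3,11,in); (3,16,in); (7,13,in); (7,16,in); (8,13,in); (20,3,on)


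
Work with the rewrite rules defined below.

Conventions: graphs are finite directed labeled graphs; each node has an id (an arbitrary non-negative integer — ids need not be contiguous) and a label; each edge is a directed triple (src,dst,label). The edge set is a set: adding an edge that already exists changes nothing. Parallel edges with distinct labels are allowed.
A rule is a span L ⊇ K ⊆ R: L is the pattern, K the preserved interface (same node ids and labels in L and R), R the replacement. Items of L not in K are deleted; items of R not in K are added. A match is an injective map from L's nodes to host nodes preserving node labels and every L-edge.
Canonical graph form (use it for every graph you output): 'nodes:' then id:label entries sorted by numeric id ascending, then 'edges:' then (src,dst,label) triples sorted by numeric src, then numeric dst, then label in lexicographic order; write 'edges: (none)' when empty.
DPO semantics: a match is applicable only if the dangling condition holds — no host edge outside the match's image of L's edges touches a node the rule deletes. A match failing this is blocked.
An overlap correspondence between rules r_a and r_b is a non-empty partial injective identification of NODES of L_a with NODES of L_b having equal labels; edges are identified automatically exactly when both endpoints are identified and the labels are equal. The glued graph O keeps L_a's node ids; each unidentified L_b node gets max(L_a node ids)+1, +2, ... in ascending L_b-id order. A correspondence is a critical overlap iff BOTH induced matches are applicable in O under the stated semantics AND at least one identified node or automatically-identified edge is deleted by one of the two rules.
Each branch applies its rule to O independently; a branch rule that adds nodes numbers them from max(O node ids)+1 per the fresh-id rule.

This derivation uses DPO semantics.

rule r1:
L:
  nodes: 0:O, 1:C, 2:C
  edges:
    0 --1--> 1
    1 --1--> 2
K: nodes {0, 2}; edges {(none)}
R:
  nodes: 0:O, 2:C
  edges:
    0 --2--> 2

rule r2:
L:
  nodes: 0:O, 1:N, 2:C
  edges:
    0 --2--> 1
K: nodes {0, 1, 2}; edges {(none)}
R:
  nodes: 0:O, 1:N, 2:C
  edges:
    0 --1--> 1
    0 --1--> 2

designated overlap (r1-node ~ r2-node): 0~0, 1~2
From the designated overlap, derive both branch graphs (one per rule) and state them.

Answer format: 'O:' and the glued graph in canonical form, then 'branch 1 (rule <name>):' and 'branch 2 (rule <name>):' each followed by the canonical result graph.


O:
nodes: 0:O, 1:C, 2:C, 3:N
edges: (0,1,1); (0,3,2); (1,2,1)
branch 1 (rule r1):
nodes: 0:O, 2:C, 3:N
edges: (0,2,2); (0,3,2)
branch 2 (rule r2):
nodes: 0:O, 1:C, 2:C, 3:N
edges: (0,1,1); (0,3,1); (1,2,1)


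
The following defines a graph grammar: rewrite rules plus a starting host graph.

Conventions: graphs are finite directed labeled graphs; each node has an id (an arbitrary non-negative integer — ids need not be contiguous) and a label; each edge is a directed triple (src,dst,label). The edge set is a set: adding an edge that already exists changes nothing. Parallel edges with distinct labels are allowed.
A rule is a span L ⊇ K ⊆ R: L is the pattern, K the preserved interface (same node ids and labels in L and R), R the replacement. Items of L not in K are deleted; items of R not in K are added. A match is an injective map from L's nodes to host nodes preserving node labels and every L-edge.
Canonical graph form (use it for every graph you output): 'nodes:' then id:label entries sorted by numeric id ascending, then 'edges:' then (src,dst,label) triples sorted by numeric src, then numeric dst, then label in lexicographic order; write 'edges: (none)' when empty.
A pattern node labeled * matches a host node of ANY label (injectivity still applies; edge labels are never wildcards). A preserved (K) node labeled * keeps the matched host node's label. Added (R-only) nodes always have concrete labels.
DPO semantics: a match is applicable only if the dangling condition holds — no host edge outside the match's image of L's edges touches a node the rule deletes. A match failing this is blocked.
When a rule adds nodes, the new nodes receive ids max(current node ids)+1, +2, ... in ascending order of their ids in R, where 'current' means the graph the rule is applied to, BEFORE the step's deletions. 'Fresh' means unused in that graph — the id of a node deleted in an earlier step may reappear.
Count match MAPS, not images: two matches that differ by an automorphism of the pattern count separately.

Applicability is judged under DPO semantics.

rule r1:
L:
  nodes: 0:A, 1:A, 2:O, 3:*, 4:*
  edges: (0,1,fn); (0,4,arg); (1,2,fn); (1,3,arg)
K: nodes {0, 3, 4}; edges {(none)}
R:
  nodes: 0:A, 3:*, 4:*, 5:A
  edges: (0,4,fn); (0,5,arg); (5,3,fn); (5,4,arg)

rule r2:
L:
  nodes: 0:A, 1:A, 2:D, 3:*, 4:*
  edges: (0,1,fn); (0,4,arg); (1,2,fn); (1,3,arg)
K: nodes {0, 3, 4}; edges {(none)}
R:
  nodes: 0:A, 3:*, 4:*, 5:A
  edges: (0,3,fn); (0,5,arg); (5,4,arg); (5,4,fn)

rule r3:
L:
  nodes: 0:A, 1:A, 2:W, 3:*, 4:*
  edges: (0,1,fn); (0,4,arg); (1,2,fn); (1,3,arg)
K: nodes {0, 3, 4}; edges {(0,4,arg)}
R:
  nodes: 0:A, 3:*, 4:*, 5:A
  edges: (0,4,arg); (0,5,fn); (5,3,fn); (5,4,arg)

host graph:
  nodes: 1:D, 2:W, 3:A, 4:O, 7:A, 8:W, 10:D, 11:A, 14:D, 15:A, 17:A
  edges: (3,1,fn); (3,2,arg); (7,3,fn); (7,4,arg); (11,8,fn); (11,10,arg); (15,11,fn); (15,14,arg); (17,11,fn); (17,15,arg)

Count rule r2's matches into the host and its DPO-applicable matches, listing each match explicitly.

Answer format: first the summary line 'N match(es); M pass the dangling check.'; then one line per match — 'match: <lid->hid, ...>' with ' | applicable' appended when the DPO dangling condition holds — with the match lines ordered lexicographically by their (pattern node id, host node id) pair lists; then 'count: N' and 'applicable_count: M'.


1 match(es); 1 pass the dangling check.
match: 0->7, 1->3, 2->1, 3->2, 4->4 | applicable
count: 1
applicable_count: 1


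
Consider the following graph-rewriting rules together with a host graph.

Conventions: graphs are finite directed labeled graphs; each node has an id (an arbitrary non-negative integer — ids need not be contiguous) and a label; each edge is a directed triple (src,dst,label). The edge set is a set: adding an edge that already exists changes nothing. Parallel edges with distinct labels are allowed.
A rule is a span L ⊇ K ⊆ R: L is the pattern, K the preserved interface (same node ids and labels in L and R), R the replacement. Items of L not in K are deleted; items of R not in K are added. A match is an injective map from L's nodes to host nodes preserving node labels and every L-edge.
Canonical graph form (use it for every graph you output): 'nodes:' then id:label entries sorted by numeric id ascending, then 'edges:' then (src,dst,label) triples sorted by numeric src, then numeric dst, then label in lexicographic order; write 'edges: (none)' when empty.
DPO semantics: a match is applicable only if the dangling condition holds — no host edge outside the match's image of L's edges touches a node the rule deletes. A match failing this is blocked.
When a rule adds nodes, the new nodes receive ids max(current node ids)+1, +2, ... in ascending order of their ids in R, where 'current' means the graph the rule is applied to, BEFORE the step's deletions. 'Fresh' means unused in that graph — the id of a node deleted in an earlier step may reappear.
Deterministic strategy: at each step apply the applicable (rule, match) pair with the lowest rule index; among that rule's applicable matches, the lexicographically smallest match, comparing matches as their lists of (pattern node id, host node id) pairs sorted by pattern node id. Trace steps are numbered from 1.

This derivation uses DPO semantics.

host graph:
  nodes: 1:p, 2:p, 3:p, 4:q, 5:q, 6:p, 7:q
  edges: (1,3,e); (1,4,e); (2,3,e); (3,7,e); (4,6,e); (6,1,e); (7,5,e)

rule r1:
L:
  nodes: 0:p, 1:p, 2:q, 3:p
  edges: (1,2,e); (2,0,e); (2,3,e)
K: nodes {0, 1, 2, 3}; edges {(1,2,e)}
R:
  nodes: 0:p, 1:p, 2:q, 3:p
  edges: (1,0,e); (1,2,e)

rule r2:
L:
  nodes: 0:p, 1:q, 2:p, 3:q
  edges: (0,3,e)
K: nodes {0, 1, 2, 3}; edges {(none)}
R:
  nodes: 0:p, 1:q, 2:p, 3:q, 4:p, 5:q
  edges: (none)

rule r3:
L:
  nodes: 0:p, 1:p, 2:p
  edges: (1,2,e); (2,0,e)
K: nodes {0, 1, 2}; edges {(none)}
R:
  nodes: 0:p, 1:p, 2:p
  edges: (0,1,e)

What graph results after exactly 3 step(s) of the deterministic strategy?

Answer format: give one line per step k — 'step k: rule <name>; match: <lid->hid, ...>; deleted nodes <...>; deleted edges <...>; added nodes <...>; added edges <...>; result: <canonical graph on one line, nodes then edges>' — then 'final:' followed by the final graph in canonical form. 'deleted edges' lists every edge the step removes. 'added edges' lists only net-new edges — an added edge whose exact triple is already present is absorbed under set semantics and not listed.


step 1: rule r2; match: 0->1, 1->5, 2->2, 3->4; deleted nodes (none); deleted edges (1,4,e); added nodes 8, 9; added edges (none); result: nodes: 1:p, 2:p, 3:p, 4:q, 5:q, 6:p, 7:q, 8:p, 9:q edges: (1,3,e); (2,3,e); (3,7,e); (4,6,e); (6,1,e); (7,5,e)
step 2: rule r2; match: 0->3, 1->4, 2->1, 3->7; deleted nodes (none); deleted edges (3,7,e); added nodes 10, 11; added edges (none); result: nodes: 1:p, 2:p, 3:p, 4:q, 5:q, 6:p, 7:q, 8:p, 9:q, 10:p, 11:q edges: (1,3,e); (2,3,e); (4,6,e); (6,1,e); (7,5,e)
step 3: rule r3; match: 0->3, 1->6, 2->1; deleted nodes (none); deleted edges (1,3,e); (6,1,e); added nodes (none); added edges (3,6,e); result: nodes: 1:p, 2:p, 3:p, 4:q, 5:q, 6:p, 7:q, 8:p, 9:q, 10:p, 11:q edges: (2,3,e); (3,6,e); (4,6,e); (7,5,e)
final:
nodes: 1:p, 2:p, 3:p, 4:q, 5:q, 6:p, 7:q, 8:p, 9:q, 10:p, 11:q
edges: (2,3,e); (3,6,e); (4,6,e); (7,5,e)


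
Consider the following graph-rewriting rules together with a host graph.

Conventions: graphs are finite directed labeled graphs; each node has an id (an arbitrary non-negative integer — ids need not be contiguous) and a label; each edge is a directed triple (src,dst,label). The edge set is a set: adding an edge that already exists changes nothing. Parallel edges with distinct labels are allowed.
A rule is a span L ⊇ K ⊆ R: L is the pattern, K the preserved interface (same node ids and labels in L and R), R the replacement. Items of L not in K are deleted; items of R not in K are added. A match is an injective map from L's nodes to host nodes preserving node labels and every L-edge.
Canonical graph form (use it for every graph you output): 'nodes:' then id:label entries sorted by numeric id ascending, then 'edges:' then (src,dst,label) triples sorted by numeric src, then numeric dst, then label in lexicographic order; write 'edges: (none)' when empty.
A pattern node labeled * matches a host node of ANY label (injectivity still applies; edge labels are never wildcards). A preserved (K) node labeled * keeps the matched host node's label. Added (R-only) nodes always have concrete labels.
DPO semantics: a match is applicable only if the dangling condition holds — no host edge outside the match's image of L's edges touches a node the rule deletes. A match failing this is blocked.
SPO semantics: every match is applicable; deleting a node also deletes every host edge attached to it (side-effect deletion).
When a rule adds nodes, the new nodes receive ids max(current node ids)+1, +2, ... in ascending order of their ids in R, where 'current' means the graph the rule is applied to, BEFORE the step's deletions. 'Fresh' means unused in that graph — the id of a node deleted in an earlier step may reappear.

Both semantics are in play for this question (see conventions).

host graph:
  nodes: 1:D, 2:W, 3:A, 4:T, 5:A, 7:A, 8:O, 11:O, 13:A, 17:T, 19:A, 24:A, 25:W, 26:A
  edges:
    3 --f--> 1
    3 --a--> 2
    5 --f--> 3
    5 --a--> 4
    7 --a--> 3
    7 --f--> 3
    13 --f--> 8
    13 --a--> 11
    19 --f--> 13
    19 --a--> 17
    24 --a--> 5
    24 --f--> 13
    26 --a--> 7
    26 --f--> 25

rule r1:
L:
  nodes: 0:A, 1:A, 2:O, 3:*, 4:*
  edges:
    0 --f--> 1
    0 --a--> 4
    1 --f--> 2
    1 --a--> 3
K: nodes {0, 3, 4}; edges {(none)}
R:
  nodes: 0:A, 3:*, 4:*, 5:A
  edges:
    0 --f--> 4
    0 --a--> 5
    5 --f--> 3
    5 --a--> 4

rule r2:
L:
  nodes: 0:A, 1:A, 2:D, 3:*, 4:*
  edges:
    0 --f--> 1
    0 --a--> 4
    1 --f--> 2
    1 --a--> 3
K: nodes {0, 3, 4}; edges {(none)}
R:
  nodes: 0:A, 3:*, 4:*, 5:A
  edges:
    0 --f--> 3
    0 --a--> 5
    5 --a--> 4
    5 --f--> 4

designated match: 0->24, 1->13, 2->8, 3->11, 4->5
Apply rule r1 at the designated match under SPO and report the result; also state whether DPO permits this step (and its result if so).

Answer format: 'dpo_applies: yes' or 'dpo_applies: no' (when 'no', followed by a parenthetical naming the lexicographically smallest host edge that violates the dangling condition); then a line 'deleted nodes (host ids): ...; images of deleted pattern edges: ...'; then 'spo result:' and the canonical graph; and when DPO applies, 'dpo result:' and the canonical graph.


dpo_applies: no
(the rule deletes node 13, which keeps host edge (19,13,f) outside the match image — the dangling condition fails, DPO blocks; SPO proceeds and side-deletes such edges)
deleted nodes (host ids): 8, 13; images of deleted pattern edges: (13,8,f); (13,11,a); (24,5,a); (24,13,f)
spo result:
nodes: 1:D, 2:W, 3:A, 4:T, 5:A, 7:A, 11:O, 17:T, 19:A, 24:A, 25:W, 26:A, 27:A
edges: (3,1,f); (3,2,a); (5,3,f); (5,4,a); (7,3,a); (7,3,f); (19,17,a); (24,5,f); (24,27,a); (26,7,a); (26,25,f); (27,5,a); (27,11,f)
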